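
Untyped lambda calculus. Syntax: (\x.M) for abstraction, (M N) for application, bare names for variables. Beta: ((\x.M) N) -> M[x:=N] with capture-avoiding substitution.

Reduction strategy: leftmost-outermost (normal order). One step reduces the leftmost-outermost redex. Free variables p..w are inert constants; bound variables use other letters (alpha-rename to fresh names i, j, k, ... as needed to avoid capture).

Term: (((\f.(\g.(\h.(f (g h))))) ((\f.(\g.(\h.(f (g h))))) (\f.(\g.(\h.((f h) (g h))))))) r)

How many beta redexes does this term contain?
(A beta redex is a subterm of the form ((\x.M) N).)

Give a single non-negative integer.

Answer: 2

Derivation:
Term: (((\f.(\g.(\h.(f (g h))))) ((\f.(\g.(\h.(f (g h))))) (\f.(\g.(\h.((f h) (g h))))))) r)
  Redex: ((\f.(\g.(\h.(f (g h))))) ((\f.(\g.(\h.(f (g h))))) (\f.(\g.(\h.((f h) (g h)))))))
  Redex: ((\f.(\g.(\h.(f (g h))))) (\f.(\g.(\h.((f h) (g h))))))
Total redexes: 2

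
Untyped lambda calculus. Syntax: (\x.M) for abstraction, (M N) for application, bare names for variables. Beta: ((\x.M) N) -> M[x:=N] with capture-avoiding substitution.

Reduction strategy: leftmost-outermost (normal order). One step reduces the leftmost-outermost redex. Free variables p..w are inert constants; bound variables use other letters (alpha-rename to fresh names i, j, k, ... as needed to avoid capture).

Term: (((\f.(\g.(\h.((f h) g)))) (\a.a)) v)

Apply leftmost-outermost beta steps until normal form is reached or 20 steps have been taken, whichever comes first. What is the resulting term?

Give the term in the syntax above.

Answer: (\h.(h v))

Derivation:
Step 0: (((\f.(\g.(\h.((f h) g)))) (\a.a)) v)
Step 1: ((\g.(\h.(((\a.a) h) g))) v)
Step 2: (\h.(((\a.a) h) v))
Step 3: (\h.(h v))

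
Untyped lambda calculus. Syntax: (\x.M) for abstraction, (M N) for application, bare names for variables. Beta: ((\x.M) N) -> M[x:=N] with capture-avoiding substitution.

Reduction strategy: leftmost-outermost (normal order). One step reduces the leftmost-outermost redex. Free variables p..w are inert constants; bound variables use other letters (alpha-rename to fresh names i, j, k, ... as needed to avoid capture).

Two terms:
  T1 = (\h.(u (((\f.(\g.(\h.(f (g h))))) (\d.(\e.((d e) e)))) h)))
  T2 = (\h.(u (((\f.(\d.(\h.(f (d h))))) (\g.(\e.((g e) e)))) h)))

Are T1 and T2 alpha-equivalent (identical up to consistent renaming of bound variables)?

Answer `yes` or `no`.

Term 1: (\h.(u (((\f.(\g.(\h.(f (g h))))) (\d.(\e.((d e) e)))) h)))
Term 2: (\h.(u (((\f.(\d.(\h.(f (d h))))) (\g.(\e.((g e) e)))) h)))
Alpha-equivalence: compare structure up to binder renaming.
Result: True

Answer: yes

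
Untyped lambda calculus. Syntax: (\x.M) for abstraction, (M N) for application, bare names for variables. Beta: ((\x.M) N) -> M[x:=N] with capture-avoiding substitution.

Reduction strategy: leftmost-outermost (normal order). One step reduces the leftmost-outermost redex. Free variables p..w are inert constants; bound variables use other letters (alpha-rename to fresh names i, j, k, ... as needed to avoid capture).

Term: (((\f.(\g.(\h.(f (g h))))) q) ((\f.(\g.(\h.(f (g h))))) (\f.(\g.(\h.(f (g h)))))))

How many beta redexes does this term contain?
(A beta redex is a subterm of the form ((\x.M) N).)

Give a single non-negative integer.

Answer: 2

Derivation:
Term: (((\f.(\g.(\h.(f (g h))))) q) ((\f.(\g.(\h.(f (g h))))) (\f.(\g.(\h.(f (g h)))))))
  Redex: ((\f.(\g.(\h.(f (g h))))) q)
  Redex: ((\f.(\g.(\h.(f (g h))))) (\f.(\g.(\h.(f (g h))))))
Total redexes: 2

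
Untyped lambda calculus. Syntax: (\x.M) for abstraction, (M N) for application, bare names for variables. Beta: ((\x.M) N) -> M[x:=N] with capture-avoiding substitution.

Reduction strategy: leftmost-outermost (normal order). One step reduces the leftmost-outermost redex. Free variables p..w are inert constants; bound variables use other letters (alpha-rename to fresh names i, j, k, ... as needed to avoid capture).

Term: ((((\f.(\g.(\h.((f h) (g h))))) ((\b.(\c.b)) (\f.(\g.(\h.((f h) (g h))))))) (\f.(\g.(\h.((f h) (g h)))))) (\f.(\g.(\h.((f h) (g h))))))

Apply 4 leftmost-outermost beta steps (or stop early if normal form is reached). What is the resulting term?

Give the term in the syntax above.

Step 0: ((((\f.(\g.(\h.((f h) (g h))))) ((\b.(\c.b)) (\f.(\g.(\h.((f h) (g h))))))) (\f.(\g.(\h.((f h) (g h)))))) (\f.(\g.(\h.((f h) (g h))))))
Step 1: (((\g.(\h.((((\b.(\c.b)) (\f.(\g.(\h.((f h) (g h)))))) h) (g h)))) (\f.(\g.(\h.((f h) (g h)))))) (\f.(\g.(\h.((f h) (g h))))))
Step 2: ((\h.((((\b.(\c.b)) (\f.(\g.(\h.((f h) (g h)))))) h) ((\f.(\g.(\h.((f h) (g h))))) h))) (\f.(\g.(\h.((f h) (g h))))))
Step 3: ((((\b.(\c.b)) (\f.(\g.(\h.((f h) (g h)))))) (\f.(\g.(\h.((f h) (g h)))))) ((\f.(\g.(\h.((f h) (g h))))) (\f.(\g.(\h.((f h) (g h)))))))
Step 4: (((\c.(\f.(\g.(\h.((f h) (g h)))))) (\f.(\g.(\h.((f h) (g h)))))) ((\f.(\g.(\h.((f h) (g h))))) (\f.(\g.(\h.((f h) (g h)))))))

Answer: (((\c.(\f.(\g.(\h.((f h) (g h)))))) (\f.(\g.(\h.((f h) (g h)))))) ((\f.(\g.(\h.((f h) (g h))))) (\f.(\g.(\h.((f h) (g h)))))))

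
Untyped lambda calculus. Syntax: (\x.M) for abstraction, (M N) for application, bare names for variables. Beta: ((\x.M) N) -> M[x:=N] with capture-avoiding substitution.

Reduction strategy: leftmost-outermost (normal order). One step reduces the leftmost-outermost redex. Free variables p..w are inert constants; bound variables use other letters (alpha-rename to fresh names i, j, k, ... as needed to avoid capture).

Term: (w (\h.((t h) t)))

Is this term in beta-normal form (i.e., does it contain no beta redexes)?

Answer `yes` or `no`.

Answer: yes

Derivation:
Term: (w (\h.((t h) t)))
No beta redexes found.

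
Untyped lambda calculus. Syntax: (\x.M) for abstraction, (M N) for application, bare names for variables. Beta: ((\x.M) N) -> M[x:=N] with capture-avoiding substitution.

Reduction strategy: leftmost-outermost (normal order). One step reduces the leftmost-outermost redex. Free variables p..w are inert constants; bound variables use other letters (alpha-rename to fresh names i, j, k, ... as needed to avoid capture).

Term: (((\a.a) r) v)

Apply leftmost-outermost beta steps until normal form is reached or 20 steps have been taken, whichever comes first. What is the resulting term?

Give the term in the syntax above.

Step 0: (((\a.a) r) v)
Step 1: (r v)

Answer: (r v)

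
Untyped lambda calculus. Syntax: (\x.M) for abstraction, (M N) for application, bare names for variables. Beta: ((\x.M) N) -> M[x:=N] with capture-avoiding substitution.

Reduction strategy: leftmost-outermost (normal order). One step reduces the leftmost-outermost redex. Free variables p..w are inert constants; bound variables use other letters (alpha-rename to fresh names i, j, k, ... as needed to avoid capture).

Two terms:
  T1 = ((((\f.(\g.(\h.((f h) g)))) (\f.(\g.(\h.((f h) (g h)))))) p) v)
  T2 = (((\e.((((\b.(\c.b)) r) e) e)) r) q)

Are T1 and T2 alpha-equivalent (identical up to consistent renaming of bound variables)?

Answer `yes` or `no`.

Term 1: ((((\f.(\g.(\h.((f h) g)))) (\f.(\g.(\h.((f h) (g h)))))) p) v)
Term 2: (((\e.((((\b.(\c.b)) r) e) e)) r) q)
Alpha-equivalence: compare structure up to binder renaming.
Result: False

Answer: no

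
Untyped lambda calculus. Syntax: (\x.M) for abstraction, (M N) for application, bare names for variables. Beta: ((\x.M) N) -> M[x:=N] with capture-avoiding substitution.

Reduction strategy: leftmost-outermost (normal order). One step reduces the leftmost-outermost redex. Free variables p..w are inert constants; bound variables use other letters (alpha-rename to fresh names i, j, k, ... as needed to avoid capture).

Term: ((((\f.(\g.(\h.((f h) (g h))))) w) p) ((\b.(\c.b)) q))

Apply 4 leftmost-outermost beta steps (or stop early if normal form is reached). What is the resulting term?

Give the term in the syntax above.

Step 0: ((((\f.(\g.(\h.((f h) (g h))))) w) p) ((\b.(\c.b)) q))
Step 1: (((\g.(\h.((w h) (g h)))) p) ((\b.(\c.b)) q))
Step 2: ((\h.((w h) (p h))) ((\b.(\c.b)) q))
Step 3: ((w ((\b.(\c.b)) q)) (p ((\b.(\c.b)) q)))
Step 4: ((w (\c.q)) (p ((\b.(\c.b)) q)))

Answer: ((w (\c.q)) (p ((\b.(\c.b)) q)))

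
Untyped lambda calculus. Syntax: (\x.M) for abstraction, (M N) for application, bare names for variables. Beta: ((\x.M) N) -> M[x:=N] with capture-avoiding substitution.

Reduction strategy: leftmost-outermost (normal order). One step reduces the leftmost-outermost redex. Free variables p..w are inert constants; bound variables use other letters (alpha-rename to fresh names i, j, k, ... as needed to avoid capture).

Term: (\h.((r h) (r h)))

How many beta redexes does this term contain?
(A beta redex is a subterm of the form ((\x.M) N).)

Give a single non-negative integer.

Term: (\h.((r h) (r h)))
  (no redexes)
Total redexes: 0

Answer: 0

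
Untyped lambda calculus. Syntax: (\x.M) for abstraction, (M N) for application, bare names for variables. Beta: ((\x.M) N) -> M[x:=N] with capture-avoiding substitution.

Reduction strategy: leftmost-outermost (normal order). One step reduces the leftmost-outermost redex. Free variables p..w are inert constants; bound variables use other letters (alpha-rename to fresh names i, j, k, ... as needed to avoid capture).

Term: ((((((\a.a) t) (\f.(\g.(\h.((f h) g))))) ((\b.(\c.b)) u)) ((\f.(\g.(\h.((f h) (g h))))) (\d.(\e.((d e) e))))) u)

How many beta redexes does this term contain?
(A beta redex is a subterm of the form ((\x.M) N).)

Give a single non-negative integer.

Term: ((((((\a.a) t) (\f.(\g.(\h.((f h) g))))) ((\b.(\c.b)) u)) ((\f.(\g.(\h.((f h) (g h))))) (\d.(\e.((d e) e))))) u)
  Redex: ((\a.a) t)
  Redex: ((\b.(\c.b)) u)
  Redex: ((\f.(\g.(\h.((f h) (g h))))) (\d.(\e.((d e) e))))
Total redexes: 3

Answer: 3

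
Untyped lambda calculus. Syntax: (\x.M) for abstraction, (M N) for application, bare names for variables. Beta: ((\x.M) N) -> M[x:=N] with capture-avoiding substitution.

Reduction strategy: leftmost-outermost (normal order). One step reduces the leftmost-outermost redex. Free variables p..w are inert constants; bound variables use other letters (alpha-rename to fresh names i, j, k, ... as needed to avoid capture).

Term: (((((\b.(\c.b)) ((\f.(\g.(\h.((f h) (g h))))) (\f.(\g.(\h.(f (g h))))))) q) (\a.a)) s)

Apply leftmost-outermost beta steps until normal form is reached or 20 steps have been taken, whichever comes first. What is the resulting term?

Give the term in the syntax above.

Answer: (\h.(s (s h)))

Derivation:
Step 0: (((((\b.(\c.b)) ((\f.(\g.(\h.((f h) (g h))))) (\f.(\g.(\h.(f (g h))))))) q) (\a.a)) s)
Step 1: ((((\c.((\f.(\g.(\h.((f h) (g h))))) (\f.(\g.(\h.(f (g h))))))) q) (\a.a)) s)
Step 2: ((((\f.(\g.(\h.((f h) (g h))))) (\f.(\g.(\h.(f (g h)))))) (\a.a)) s)
Step 3: (((\g.(\h.(((\f.(\g.(\h.(f (g h))))) h) (g h)))) (\a.a)) s)
Step 4: ((\h.(((\f.(\g.(\h.(f (g h))))) h) ((\a.a) h))) s)
Step 5: (((\f.(\g.(\h.(f (g h))))) s) ((\a.a) s))
Step 6: ((\g.(\h.(s (g h)))) ((\a.a) s))
Step 7: (\h.(s (((\a.a) s) h)))
Step 8: (\h.(s (s h)))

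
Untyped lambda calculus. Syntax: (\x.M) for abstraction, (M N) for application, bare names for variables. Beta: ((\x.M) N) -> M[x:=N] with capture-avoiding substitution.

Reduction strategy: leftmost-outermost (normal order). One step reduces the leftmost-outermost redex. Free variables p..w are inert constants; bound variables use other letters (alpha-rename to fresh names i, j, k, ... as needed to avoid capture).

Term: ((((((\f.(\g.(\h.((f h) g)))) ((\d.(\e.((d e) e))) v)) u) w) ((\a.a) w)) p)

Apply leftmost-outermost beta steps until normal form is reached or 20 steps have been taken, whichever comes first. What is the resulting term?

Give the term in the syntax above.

Step 0: ((((((\f.(\g.(\h.((f h) g)))) ((\d.(\e.((d e) e))) v)) u) w) ((\a.a) w)) p)
Step 1: (((((\g.(\h.((((\d.(\e.((d e) e))) v) h) g))) u) w) ((\a.a) w)) p)
Step 2: ((((\h.((((\d.(\e.((d e) e))) v) h) u)) w) ((\a.a) w)) p)
Step 3: ((((((\d.(\e.((d e) e))) v) w) u) ((\a.a) w)) p)
Step 4: (((((\e.((v e) e)) w) u) ((\a.a) w)) p)
Step 5: (((((v w) w) u) ((\a.a) w)) p)
Step 6: (((((v w) w) u) w) p)

Answer: (((((v w) w) u) w) p)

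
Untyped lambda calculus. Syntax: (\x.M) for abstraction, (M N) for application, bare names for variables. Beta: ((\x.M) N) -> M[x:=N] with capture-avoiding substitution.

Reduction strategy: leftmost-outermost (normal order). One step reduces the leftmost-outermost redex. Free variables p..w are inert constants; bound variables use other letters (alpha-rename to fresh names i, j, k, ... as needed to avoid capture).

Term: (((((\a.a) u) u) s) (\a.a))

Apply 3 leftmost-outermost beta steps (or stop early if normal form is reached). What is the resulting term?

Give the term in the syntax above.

Answer: (((u u) s) (\a.a))

Derivation:
Step 0: (((((\a.a) u) u) s) (\a.a))
Step 1: (((u u) s) (\a.a))
Step 2: (normal form reached)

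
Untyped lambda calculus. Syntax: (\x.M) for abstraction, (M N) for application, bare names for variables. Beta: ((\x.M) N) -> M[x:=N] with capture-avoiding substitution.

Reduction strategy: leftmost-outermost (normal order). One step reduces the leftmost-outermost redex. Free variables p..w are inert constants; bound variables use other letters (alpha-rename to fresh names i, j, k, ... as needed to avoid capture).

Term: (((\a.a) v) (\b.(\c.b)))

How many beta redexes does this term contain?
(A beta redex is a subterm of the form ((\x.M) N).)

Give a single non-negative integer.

Answer: 1

Derivation:
Term: (((\a.a) v) (\b.(\c.b)))
  Redex: ((\a.a) v)
Total redexes: 1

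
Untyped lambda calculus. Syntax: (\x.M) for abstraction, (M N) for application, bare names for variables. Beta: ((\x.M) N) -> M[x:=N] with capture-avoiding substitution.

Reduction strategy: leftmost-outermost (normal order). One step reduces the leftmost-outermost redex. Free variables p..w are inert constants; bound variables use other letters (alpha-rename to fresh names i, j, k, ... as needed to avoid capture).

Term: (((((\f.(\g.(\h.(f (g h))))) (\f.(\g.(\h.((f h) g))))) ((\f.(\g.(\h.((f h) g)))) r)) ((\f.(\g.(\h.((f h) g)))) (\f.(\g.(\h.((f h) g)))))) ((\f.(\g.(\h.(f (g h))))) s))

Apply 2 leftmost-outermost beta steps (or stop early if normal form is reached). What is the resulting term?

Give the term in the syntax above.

Step 0: (((((\f.(\g.(\h.(f (g h))))) (\f.(\g.(\h.((f h) g))))) ((\f.(\g.(\h.((f h) g)))) r)) ((\f.(\g.(\h.((f h) g)))) (\f.(\g.(\h.((f h) g)))))) ((\f.(\g.(\h.(f (g h))))) s))
Step 1: ((((\g.(\h.((\f.(\g.(\h.((f h) g)))) (g h)))) ((\f.(\g.(\h.((f h) g)))) r)) ((\f.(\g.(\h.((f h) g)))) (\f.(\g.(\h.((f h) g)))))) ((\f.(\g.(\h.(f (g h))))) s))
Step 2: (((\h.((\f.(\g.(\h.((f h) g)))) (((\f.(\g.(\h.((f h) g)))) r) h))) ((\f.(\g.(\h.((f h) g)))) (\f.(\g.(\h.((f h) g)))))) ((\f.(\g.(\h.(f (g h))))) s))

Answer: (((\h.((\f.(\g.(\h.((f h) g)))) (((\f.(\g.(\h.((f h) g)))) r) h))) ((\f.(\g.(\h.((f h) g)))) (\f.(\g.(\h.((f h) g)))))) ((\f.(\g.(\h.(f (g h))))) s))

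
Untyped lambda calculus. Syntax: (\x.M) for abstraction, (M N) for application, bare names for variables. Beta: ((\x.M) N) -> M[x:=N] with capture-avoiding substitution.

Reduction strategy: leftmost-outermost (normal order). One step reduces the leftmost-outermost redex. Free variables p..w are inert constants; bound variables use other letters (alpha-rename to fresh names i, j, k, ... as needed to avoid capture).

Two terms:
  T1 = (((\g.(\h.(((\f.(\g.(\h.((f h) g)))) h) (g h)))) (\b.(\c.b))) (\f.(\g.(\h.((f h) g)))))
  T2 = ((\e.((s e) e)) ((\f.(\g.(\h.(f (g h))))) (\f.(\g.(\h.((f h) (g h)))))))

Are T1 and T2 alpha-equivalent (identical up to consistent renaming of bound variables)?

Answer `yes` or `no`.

Term 1: (((\g.(\h.(((\f.(\g.(\h.((f h) g)))) h) (g h)))) (\b.(\c.b))) (\f.(\g.(\h.((f h) g)))))
Term 2: ((\e.((s e) e)) ((\f.(\g.(\h.(f (g h))))) (\f.(\g.(\h.((f h) (g h)))))))
Alpha-equivalence: compare structure up to binder renaming.
Result: False

Answer: no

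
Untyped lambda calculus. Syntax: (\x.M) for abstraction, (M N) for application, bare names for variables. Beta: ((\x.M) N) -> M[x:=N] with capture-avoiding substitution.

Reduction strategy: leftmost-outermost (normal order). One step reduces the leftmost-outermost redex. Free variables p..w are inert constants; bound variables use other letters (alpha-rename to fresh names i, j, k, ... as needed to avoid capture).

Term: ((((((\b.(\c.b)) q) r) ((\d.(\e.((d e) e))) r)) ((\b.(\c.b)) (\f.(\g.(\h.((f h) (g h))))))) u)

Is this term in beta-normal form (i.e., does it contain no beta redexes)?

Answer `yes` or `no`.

Answer: no

Derivation:
Term: ((((((\b.(\c.b)) q) r) ((\d.(\e.((d e) e))) r)) ((\b.(\c.b)) (\f.(\g.(\h.((f h) (g h))))))) u)
Found 3 beta redex(es).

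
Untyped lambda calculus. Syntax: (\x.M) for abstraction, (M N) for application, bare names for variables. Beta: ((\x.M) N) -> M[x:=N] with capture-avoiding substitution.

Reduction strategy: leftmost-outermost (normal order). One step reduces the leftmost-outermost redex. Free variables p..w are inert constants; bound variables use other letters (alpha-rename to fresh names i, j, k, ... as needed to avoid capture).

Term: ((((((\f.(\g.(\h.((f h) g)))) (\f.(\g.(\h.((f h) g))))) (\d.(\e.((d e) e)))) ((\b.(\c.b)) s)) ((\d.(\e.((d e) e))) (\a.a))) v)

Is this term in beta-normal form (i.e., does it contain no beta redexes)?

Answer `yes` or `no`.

Answer: no

Derivation:
Term: ((((((\f.(\g.(\h.((f h) g)))) (\f.(\g.(\h.((f h) g))))) (\d.(\e.((d e) e)))) ((\b.(\c.b)) s)) ((\d.(\e.((d e) e))) (\a.a))) v)
Found 3 beta redex(es).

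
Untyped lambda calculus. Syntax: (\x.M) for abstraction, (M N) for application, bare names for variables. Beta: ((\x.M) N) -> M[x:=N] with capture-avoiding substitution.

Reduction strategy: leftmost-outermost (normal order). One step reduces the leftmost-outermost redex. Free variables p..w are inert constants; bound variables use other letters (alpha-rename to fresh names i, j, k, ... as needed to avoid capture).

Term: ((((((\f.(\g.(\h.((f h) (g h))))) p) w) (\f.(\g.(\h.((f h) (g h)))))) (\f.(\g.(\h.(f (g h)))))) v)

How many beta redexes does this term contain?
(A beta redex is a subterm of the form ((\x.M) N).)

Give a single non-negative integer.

Term: ((((((\f.(\g.(\h.((f h) (g h))))) p) w) (\f.(\g.(\h.((f h) (g h)))))) (\f.(\g.(\h.(f (g h)))))) v)
  Redex: ((\f.(\g.(\h.((f h) (g h))))) p)
Total redexes: 1

Answer: 1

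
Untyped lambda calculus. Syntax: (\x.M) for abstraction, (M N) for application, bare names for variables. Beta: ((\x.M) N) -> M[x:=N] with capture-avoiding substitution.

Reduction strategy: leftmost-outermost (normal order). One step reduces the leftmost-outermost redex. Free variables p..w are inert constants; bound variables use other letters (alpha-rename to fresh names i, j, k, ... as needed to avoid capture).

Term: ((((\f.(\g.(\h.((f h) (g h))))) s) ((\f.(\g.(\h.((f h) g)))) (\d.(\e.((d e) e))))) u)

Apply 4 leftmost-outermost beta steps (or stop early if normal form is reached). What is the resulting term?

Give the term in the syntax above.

Step 0: ((((\f.(\g.(\h.((f h) (g h))))) s) ((\f.(\g.(\h.((f h) g)))) (\d.(\e.((d e) e))))) u)
Step 1: (((\g.(\h.((s h) (g h)))) ((\f.(\g.(\h.((f h) g)))) (\d.(\e.((d e) e))))) u)
Step 2: ((\h.((s h) (((\f.(\g.(\h.((f h) g)))) (\d.(\e.((d e) e)))) h))) u)
Step 3: ((s u) (((\f.(\g.(\h.((f h) g)))) (\d.(\e.((d e) e)))) u))
Step 4: ((s u) ((\g.(\h.(((\d.(\e.((d e) e))) h) g))) u))

Answer: ((s u) ((\g.(\h.(((\d.(\e.((d e) e))) h) g))) u))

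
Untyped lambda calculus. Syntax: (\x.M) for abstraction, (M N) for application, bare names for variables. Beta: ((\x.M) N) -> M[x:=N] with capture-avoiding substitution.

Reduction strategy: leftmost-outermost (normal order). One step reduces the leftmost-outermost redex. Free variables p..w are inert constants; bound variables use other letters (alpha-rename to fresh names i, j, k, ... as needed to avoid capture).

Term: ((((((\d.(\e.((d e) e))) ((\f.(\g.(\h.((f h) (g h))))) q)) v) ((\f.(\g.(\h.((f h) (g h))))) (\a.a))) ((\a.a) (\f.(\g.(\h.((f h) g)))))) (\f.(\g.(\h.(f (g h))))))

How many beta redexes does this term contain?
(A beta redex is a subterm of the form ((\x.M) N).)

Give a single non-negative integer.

Answer: 4

Derivation:
Term: ((((((\d.(\e.((d e) e))) ((\f.(\g.(\h.((f h) (g h))))) q)) v) ((\f.(\g.(\h.((f h) (g h))))) (\a.a))) ((\a.a) (\f.(\g.(\h.((f h) g)))))) (\f.(\g.(\h.(f (g h))))))
  Redex: ((\d.(\e.((d e) e))) ((\f.(\g.(\h.((f h) (g h))))) q))
  Redex: ((\f.(\g.(\h.((f h) (g h))))) q)
  Redex: ((\f.(\g.(\h.((f h) (g h))))) (\a.a))
  Redex: ((\a.a) (\f.(\g.(\h.((f h) g)))))
Total redexes: 4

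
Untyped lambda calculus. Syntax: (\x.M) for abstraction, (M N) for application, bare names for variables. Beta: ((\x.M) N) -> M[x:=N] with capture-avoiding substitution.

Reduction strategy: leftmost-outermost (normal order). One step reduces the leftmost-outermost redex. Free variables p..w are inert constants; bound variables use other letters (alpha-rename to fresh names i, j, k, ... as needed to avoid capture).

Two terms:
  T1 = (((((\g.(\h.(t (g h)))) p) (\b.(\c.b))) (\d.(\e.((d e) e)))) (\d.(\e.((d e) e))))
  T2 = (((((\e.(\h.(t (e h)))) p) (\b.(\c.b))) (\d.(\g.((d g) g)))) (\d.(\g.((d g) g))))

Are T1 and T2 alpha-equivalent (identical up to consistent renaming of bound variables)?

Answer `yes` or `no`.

Term 1: (((((\g.(\h.(t (g h)))) p) (\b.(\c.b))) (\d.(\e.((d e) e)))) (\d.(\e.((d e) e))))
Term 2: (((((\e.(\h.(t (e h)))) p) (\b.(\c.b))) (\d.(\g.((d g) g)))) (\d.(\g.((d g) g))))
Alpha-equivalence: compare structure up to binder renaming.
Result: True

Answer: yes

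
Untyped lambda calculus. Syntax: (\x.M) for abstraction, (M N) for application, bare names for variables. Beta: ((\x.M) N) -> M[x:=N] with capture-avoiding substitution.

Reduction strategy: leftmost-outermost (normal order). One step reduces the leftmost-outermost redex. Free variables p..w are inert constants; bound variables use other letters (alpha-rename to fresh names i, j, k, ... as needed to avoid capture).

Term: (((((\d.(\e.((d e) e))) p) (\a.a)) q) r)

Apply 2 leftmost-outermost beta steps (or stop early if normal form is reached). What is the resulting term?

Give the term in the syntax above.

Answer: ((((p (\a.a)) (\a.a)) q) r)

Derivation:
Step 0: (((((\d.(\e.((d e) e))) p) (\a.a)) q) r)
Step 1: ((((\e.((p e) e)) (\a.a)) q) r)
Step 2: ((((p (\a.a)) (\a.a)) q) r)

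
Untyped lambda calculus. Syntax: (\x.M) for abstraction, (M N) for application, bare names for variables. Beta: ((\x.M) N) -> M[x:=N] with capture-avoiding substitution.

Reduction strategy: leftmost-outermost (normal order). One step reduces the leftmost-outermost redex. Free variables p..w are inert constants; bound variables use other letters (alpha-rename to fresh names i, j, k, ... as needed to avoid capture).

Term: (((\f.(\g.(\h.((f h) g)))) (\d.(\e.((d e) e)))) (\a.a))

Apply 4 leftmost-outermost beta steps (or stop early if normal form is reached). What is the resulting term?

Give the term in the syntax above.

Answer: (\h.((h (\a.a)) (\a.a)))

Derivation:
Step 0: (((\f.(\g.(\h.((f h) g)))) (\d.(\e.((d e) e)))) (\a.a))
Step 1: ((\g.(\h.(((\d.(\e.((d e) e))) h) g))) (\a.a))
Step 2: (\h.(((\d.(\e.((d e) e))) h) (\a.a)))
Step 3: (\h.((\e.((h e) e)) (\a.a)))
Step 4: (\h.((h (\a.a)) (\a.a)))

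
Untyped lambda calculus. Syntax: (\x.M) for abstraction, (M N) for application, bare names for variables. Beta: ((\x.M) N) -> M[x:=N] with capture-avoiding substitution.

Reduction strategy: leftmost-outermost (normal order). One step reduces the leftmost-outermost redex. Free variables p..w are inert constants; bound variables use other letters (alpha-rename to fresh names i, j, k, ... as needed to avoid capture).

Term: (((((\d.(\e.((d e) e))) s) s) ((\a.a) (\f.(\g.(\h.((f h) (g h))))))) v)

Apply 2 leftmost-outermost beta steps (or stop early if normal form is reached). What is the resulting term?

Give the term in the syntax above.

Step 0: (((((\d.(\e.((d e) e))) s) s) ((\a.a) (\f.(\g.(\h.((f h) (g h))))))) v)
Step 1: ((((\e.((s e) e)) s) ((\a.a) (\f.(\g.(\h.((f h) (g h))))))) v)
Step 2: ((((s s) s) ((\a.a) (\f.(\g.(\h.((f h) (g h))))))) v)

Answer: ((((s s) s) ((\a.a) (\f.(\g.(\h.((f h) (g h))))))) v)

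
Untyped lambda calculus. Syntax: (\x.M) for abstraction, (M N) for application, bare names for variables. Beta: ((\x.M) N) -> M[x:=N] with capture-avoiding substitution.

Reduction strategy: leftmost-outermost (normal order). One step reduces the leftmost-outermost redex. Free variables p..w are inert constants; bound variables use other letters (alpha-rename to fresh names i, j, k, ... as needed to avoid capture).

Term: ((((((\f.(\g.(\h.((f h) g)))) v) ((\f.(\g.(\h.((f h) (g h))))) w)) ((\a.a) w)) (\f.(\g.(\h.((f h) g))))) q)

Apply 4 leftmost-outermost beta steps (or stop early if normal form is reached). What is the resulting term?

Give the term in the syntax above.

Step 0: ((((((\f.(\g.(\h.((f h) g)))) v) ((\f.(\g.(\h.((f h) (g h))))) w)) ((\a.a) w)) (\f.(\g.(\h.((f h) g))))) q)
Step 1: (((((\g.(\h.((v h) g))) ((\f.(\g.(\h.((f h) (g h))))) w)) ((\a.a) w)) (\f.(\g.(\h.((f h) g))))) q)
Step 2: ((((\h.((v h) ((\f.(\g.(\h.((f h) (g h))))) w))) ((\a.a) w)) (\f.(\g.(\h.((f h) g))))) q)
Step 3: ((((v ((\a.a) w)) ((\f.(\g.(\h.((f h) (g h))))) w)) (\f.(\g.(\h.((f h) g))))) q)
Step 4: ((((v w) ((\f.(\g.(\h.((f h) (g h))))) w)) (\f.(\g.(\h.((f h) g))))) q)

Answer: ((((v w) ((\f.(\g.(\h.((f h) (g h))))) w)) (\f.(\g.(\h.((f h) g))))) q)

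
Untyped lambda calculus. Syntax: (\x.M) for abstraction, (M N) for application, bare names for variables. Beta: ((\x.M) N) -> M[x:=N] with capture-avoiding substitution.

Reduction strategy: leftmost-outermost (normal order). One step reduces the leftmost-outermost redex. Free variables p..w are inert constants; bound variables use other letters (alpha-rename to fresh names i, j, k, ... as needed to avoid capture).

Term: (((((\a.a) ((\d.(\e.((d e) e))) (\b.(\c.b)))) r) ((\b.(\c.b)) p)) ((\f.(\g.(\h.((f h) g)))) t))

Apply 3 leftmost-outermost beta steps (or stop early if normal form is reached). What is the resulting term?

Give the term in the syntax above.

Step 0: (((((\a.a) ((\d.(\e.((d e) e))) (\b.(\c.b)))) r) ((\b.(\c.b)) p)) ((\f.(\g.(\h.((f h) g)))) t))
Step 1: (((((\d.(\e.((d e) e))) (\b.(\c.b))) r) ((\b.(\c.b)) p)) ((\f.(\g.(\h.((f h) g)))) t))
Step 2: ((((\e.(((\b.(\c.b)) e) e)) r) ((\b.(\c.b)) p)) ((\f.(\g.(\h.((f h) g)))) t))
Step 3: (((((\b.(\c.b)) r) r) ((\b.(\c.b)) p)) ((\f.(\g.(\h.((f h) g)))) t))

Answer: (((((\b.(\c.b)) r) r) ((\b.(\c.b)) p)) ((\f.(\g.(\h.((f h) g)))) t))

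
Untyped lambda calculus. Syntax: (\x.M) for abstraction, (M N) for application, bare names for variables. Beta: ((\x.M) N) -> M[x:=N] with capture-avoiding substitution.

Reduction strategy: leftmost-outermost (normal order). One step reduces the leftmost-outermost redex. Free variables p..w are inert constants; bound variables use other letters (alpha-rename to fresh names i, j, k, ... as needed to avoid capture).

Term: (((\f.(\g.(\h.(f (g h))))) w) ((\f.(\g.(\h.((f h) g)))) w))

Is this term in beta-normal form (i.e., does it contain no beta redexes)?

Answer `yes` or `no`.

Term: (((\f.(\g.(\h.(f (g h))))) w) ((\f.(\g.(\h.((f h) g)))) w))
Found 2 beta redex(es).

Answer: no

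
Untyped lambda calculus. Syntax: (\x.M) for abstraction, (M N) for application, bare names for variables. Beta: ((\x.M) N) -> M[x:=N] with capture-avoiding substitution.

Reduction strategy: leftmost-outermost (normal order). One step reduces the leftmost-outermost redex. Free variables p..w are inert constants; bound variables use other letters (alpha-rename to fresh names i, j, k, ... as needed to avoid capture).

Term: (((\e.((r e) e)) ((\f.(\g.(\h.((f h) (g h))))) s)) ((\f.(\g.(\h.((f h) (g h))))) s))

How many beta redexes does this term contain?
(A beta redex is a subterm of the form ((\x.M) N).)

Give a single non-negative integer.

Term: (((\e.((r e) e)) ((\f.(\g.(\h.((f h) (g h))))) s)) ((\f.(\g.(\h.((f h) (g h))))) s))
  Redex: ((\e.((r e) e)) ((\f.(\g.(\h.((f h) (g h))))) s))
  Redex: ((\f.(\g.(\h.((f h) (g h))))) s)
  Redex: ((\f.(\g.(\h.((f h) (g h))))) s)
Total redexes: 3

Answer: 3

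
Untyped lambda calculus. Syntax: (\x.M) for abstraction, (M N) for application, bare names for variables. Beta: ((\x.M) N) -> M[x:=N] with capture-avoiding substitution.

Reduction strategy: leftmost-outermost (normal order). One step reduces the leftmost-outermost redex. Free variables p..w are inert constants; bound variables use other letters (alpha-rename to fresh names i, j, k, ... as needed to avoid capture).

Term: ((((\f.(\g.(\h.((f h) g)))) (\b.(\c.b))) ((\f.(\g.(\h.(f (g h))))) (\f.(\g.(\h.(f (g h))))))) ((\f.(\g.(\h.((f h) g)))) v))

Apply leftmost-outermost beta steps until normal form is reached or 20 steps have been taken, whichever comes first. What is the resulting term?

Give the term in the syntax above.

Answer: (\g.(\h.((v h) g)))

Derivation:
Step 0: ((((\f.(\g.(\h.((f h) g)))) (\b.(\c.b))) ((\f.(\g.(\h.(f (g h))))) (\f.(\g.(\h.(f (g h))))))) ((\f.(\g.(\h.((f h) g)))) v))
Step 1: (((\g.(\h.(((\b.(\c.b)) h) g))) ((\f.(\g.(\h.(f (g h))))) (\f.(\g.(\h.(f (g h))))))) ((\f.(\g.(\h.((f h) g)))) v))
Step 2: ((\h.(((\b.(\c.b)) h) ((\f.(\g.(\h.(f (g h))))) (\f.(\g.(\h.(f (g h)))))))) ((\f.(\g.(\h.((f h) g)))) v))
Step 3: (((\b.(\c.b)) ((\f.(\g.(\h.((f h) g)))) v)) ((\f.(\g.(\h.(f (g h))))) (\f.(\g.(\h.(f (g h)))))))
Step 4: ((\c.((\f.(\g.(\h.((f h) g)))) v)) ((\f.(\g.(\h.(f (g h))))) (\f.(\g.(\h.(f (g h)))))))
Step 5: ((\f.(\g.(\h.((f h) g)))) v)
Step 6: (\g.(\h.((v h) g)))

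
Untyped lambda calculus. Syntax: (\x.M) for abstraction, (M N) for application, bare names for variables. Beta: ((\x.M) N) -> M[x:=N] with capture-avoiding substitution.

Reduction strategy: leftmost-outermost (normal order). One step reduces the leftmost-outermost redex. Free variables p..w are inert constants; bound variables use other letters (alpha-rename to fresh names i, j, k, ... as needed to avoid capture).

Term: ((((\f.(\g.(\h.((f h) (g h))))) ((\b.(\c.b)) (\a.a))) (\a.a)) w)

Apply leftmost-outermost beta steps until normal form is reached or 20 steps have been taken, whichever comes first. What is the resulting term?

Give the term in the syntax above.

Answer: w

Derivation:
Step 0: ((((\f.(\g.(\h.((f h) (g h))))) ((\b.(\c.b)) (\a.a))) (\a.a)) w)
Step 1: (((\g.(\h.((((\b.(\c.b)) (\a.a)) h) (g h)))) (\a.a)) w)
Step 2: ((\h.((((\b.(\c.b)) (\a.a)) h) ((\a.a) h))) w)
Step 3: ((((\b.(\c.b)) (\a.a)) w) ((\a.a) w))
Step 4: (((\c.(\a.a)) w) ((\a.a) w))
Step 5: ((\a.a) ((\a.a) w))
Step 6: ((\a.a) w)
Step 7: w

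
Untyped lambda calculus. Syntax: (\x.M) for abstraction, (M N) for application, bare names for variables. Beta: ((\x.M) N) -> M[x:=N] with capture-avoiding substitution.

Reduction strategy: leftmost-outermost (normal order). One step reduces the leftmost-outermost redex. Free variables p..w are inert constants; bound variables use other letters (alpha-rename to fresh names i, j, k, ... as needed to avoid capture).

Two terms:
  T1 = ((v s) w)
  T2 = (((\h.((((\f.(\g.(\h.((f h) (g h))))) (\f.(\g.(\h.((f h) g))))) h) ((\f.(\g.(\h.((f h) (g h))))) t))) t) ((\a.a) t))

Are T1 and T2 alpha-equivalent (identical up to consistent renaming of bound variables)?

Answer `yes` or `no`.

Term 1: ((v s) w)
Term 2: (((\h.((((\f.(\g.(\h.((f h) (g h))))) (\f.(\g.(\h.((f h) g))))) h) ((\f.(\g.(\h.((f h) (g h))))) t))) t) ((\a.a) t))
Alpha-equivalence: compare structure up to binder renaming.
Result: False

Answer: no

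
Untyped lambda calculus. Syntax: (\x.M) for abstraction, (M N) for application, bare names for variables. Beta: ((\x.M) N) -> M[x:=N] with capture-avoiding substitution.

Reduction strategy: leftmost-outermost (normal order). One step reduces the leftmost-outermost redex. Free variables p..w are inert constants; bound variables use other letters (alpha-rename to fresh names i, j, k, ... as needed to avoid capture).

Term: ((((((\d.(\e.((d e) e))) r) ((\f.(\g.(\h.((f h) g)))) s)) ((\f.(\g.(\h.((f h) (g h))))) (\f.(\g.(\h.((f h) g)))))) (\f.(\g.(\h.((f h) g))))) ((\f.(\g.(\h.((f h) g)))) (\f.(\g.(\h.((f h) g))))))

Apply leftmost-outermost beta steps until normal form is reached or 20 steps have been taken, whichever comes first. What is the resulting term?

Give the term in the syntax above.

Answer: (((((r (\g.(\h.((s h) g)))) (\g.(\h.((s h) g)))) (\g.(\h.(\i.((h i) (g h)))))) (\f.(\g.(\h.((f h) g))))) (\g.(\h.(\i.((h i) g)))))

Derivation:
Step 0: ((((((\d.(\e.((d e) e))) r) ((\f.(\g.(\h.((f h) g)))) s)) ((\f.(\g.(\h.((f h) (g h))))) (\f.(\g.(\h.((f h) g)))))) (\f.(\g.(\h.((f h) g))))) ((\f.(\g.(\h.((f h) g)))) (\f.(\g.(\h.((f h) g))))))
Step 1: (((((\e.((r e) e)) ((\f.(\g.(\h.((f h) g)))) s)) ((\f.(\g.(\h.((f h) (g h))))) (\f.(\g.(\h.((f h) g)))))) (\f.(\g.(\h.((f h) g))))) ((\f.(\g.(\h.((f h) g)))) (\f.(\g.(\h.((f h) g))))))
Step 2: (((((r ((\f.(\g.(\h.((f h) g)))) s)) ((\f.(\g.(\h.((f h) g)))) s)) ((\f.(\g.(\h.((f h) (g h))))) (\f.(\g.(\h.((f h) g)))))) (\f.(\g.(\h.((f h) g))))) ((\f.(\g.(\h.((f h) g)))) (\f.(\g.(\h.((f h) g))))))
Step 3: (((((r (\g.(\h.((s h) g)))) ((\f.(\g.(\h.((f h) g)))) s)) ((\f.(\g.(\h.((f h) (g h))))) (\f.(\g.(\h.((f h) g)))))) (\f.(\g.(\h.((f h) g))))) ((\f.(\g.(\h.((f h) g)))) (\f.(\g.(\h.((f h) g))))))
Step 4: (((((r (\g.(\h.((s h) g)))) (\g.(\h.((s h) g)))) ((\f.(\g.(\h.((f h) (g h))))) (\f.(\g.(\h.((f h) g)))))) (\f.(\g.(\h.((f h) g))))) ((\f.(\g.(\h.((f h) g)))) (\f.(\g.(\h.((f h) g))))))
Step 5: (((((r (\g.(\h.((s h) g)))) (\g.(\h.((s h) g)))) (\g.(\h.(((\f.(\g.(\h.((f h) g)))) h) (g h))))) (\f.(\g.(\h.((f h) g))))) ((\f.(\g.(\h.((f h) g)))) (\f.(\g.(\h.((f h) g))))))
Step 6: (((((r (\g.(\h.((s h) g)))) (\g.(\h.((s h) g)))) (\g.(\h.((\g.(\i.((h i) g))) (g h))))) (\f.(\g.(\h.((f h) g))))) ((\f.(\g.(\h.((f h) g)))) (\f.(\g.(\h.((f h) g))))))
Step 7: (((((r (\g.(\h.((s h) g)))) (\g.(\h.((s h) g)))) (\g.(\h.(\i.((h i) (g h)))))) (\f.(\g.(\h.((f h) g))))) ((\f.(\g.(\h.((f h) g)))) (\f.(\g.(\h.((f h) g))))))
Step 8: (((((r (\g.(\h.((s h) g)))) (\g.(\h.((s h) g)))) (\g.(\h.(\i.((h i) (g h)))))) (\f.(\g.(\h.((f h) g))))) (\g.(\h.(((\f.(\g.(\h.((f h) g)))) h) g))))
Step 9: (((((r (\g.(\h.((s h) g)))) (\g.(\h.((s h) g)))) (\g.(\h.(\i.((h i) (g h)))))) (\f.(\g.(\h.((f h) g))))) (\g.(\h.((\g.(\i.((h i) g))) g))))
Step 10: (((((r (\g.(\h.((s h) g)))) (\g.(\h.((s h) g)))) (\g.(\h.(\i.((h i) (g h)))))) (\f.(\g.(\h.((f h) g))))) (\g.(\h.(\i.((h i) g)))))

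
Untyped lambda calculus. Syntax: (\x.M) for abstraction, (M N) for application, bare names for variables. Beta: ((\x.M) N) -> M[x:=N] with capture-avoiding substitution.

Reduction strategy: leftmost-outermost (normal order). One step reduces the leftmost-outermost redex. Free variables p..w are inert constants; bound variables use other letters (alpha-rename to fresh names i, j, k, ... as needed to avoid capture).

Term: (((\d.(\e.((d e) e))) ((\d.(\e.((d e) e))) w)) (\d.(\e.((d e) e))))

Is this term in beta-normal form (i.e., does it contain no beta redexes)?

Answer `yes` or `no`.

Term: (((\d.(\e.((d e) e))) ((\d.(\e.((d e) e))) w)) (\d.(\e.((d e) e))))
Found 2 beta redex(es).

Answer: no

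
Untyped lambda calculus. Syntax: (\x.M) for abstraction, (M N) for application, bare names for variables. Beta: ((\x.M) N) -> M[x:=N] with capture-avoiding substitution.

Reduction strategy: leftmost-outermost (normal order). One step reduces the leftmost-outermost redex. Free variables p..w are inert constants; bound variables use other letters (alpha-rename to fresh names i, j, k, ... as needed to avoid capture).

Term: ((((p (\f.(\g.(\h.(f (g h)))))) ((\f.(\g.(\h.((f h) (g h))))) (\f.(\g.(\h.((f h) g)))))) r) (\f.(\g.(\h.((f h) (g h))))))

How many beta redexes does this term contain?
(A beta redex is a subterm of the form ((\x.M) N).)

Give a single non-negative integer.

Answer: 1

Derivation:
Term: ((((p (\f.(\g.(\h.(f (g h)))))) ((\f.(\g.(\h.((f h) (g h))))) (\f.(\g.(\h.((f h) g)))))) r) (\f.(\g.(\h.((f h) (g h))))))
  Redex: ((\f.(\g.(\h.((f h) (g h))))) (\f.(\g.(\h.((f h) g)))))
Total redexes: 1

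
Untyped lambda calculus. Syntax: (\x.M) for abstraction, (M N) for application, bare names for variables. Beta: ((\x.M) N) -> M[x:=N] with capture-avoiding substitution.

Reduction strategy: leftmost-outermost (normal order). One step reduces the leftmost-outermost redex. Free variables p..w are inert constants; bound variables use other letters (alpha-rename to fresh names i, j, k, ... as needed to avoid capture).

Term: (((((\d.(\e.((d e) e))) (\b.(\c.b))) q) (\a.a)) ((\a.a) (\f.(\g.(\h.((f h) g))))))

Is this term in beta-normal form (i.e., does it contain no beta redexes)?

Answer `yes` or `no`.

Term: (((((\d.(\e.((d e) e))) (\b.(\c.b))) q) (\a.a)) ((\a.a) (\f.(\g.(\h.((f h) g))))))
Found 2 beta redex(es).

Answer: no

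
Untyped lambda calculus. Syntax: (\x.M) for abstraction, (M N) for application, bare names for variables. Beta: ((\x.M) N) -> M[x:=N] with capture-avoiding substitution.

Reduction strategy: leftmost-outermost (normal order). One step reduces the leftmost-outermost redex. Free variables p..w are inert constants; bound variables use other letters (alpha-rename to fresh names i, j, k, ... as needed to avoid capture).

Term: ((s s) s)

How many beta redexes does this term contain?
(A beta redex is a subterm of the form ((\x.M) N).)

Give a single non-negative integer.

Term: ((s s) s)
  (no redexes)
Total redexes: 0

Answer: 0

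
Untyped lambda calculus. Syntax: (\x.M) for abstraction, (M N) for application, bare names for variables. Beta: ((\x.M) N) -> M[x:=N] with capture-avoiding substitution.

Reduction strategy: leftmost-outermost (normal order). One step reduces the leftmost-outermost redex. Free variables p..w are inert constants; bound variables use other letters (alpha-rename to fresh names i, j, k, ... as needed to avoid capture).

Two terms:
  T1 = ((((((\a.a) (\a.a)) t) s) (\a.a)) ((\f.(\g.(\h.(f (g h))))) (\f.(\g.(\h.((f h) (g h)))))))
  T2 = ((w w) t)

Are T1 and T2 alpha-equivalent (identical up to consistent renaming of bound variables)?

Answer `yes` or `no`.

Term 1: ((((((\a.a) (\a.a)) t) s) (\a.a)) ((\f.(\g.(\h.(f (g h))))) (\f.(\g.(\h.((f h) (g h)))))))
Term 2: ((w w) t)
Alpha-equivalence: compare structure up to binder renaming.
Result: False

Answer: no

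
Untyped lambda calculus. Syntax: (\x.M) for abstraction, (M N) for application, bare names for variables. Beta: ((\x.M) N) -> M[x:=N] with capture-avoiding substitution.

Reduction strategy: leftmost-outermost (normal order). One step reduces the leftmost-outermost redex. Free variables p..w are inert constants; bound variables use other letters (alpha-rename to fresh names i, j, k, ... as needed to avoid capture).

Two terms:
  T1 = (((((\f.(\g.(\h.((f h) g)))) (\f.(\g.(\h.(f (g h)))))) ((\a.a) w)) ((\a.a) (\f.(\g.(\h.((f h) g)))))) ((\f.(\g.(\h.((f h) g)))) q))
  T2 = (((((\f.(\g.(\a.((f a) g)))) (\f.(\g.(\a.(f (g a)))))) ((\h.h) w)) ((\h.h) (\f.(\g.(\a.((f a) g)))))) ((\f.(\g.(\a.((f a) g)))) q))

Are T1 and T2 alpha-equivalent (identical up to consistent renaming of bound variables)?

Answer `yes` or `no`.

Term 1: (((((\f.(\g.(\h.((f h) g)))) (\f.(\g.(\h.(f (g h)))))) ((\a.a) w)) ((\a.a) (\f.(\g.(\h.((f h) g)))))) ((\f.(\g.(\h.((f h) g)))) q))
Term 2: (((((\f.(\g.(\a.((f a) g)))) (\f.(\g.(\a.(f (g a)))))) ((\h.h) w)) ((\h.h) (\f.(\g.(\a.((f a) g)))))) ((\f.(\g.(\a.((f a) g)))) q))
Alpha-equivalence: compare structure up to binder renaming.
Result: True

Answer: yes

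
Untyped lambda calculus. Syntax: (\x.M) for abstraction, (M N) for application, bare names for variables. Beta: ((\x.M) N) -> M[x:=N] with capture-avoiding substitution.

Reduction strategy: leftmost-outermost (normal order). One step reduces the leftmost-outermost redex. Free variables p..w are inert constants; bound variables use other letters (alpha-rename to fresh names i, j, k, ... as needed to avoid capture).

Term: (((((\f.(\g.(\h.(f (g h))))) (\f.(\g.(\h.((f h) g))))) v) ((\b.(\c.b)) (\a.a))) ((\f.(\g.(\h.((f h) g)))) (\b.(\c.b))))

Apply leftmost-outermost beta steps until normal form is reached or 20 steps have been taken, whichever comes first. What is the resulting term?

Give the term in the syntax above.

Answer: (\h.(((v (\c.(\a.a))) h) (\g.(\h.h))))

Derivation:
Step 0: (((((\f.(\g.(\h.(f (g h))))) (\f.(\g.(\h.((f h) g))))) v) ((\b.(\c.b)) (\a.a))) ((\f.(\g.(\h.((f h) g)))) (\b.(\c.b))))
Step 1: ((((\g.(\h.((\f.(\g.(\h.((f h) g)))) (g h)))) v) ((\b.(\c.b)) (\a.a))) ((\f.(\g.(\h.((f h) g)))) (\b.(\c.b))))
Step 2: (((\h.((\f.(\g.(\h.((f h) g)))) (v h))) ((\b.(\c.b)) (\a.a))) ((\f.(\g.(\h.((f h) g)))) (\b.(\c.b))))
Step 3: (((\f.(\g.(\h.((f h) g)))) (v ((\b.(\c.b)) (\a.a)))) ((\f.(\g.(\h.((f h) g)))) (\b.(\c.b))))
Step 4: ((\g.(\h.(((v ((\b.(\c.b)) (\a.a))) h) g))) ((\f.(\g.(\h.((f h) g)))) (\b.(\c.b))))
Step 5: (\h.(((v ((\b.(\c.b)) (\a.a))) h) ((\f.(\g.(\h.((f h) g)))) (\b.(\c.b)))))
Step 6: (\h.(((v (\c.(\a.a))) h) ((\f.(\g.(\h.((f h) g)))) (\b.(\c.b)))))
Step 7: (\h.(((v (\c.(\a.a))) h) (\g.(\h.(((\b.(\c.b)) h) g)))))
Step 8: (\h.(((v (\c.(\a.a))) h) (\g.(\h.((\c.h) g)))))
Step 9: (\h.(((v (\c.(\a.a))) h) (\g.(\h.h))))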